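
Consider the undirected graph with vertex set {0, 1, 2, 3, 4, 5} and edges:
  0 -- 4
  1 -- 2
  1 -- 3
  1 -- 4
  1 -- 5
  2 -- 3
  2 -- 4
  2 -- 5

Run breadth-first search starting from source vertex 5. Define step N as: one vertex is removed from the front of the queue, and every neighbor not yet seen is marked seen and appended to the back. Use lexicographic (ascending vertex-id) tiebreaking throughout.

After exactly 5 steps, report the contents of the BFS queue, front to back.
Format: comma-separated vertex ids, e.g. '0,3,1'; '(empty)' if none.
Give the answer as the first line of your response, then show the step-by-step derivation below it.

0

step 1: dequeue 5; queue=[1,2]; order=5
step 2: dequeue 1; queue=[2,3,4]; order=5,1
step 3: dequeue 2; queue=[3,4]; order=5,1,2
step 4: dequeue 3; queue=[4]; order=5,1,2,3
step 5: dequeue 4; queue=[0]; order=5,1,2,3,4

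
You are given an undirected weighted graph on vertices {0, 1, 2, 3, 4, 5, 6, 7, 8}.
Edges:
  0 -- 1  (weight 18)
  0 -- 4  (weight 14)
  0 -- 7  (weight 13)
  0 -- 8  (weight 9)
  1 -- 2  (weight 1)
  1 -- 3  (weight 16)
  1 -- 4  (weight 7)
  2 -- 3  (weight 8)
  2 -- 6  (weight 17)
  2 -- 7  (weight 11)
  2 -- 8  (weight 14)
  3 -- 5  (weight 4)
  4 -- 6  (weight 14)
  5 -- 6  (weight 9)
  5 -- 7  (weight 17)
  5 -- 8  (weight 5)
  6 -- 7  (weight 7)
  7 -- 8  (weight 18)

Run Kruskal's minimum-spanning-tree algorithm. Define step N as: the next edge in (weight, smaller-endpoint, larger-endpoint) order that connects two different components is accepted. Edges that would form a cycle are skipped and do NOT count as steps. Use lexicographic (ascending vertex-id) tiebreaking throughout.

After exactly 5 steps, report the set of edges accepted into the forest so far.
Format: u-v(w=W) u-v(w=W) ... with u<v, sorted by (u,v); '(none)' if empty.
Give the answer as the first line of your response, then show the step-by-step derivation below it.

1-2(w=1) 1-4(w=7) 3-5(w=4) 5-8(w=5) 6-7(w=7)

step 1: add edge 1-2 (w=1); MST = {1-2(w=1)}
step 2: add edge 3-5 (w=4); MST = {1-2(w=1) 3-5(w=4)}
step 3: add edge 5-8 (w=5); MST = {1-2(w=1) 3-5(w=4) 5-8(w=5)}
step 4: add edge 1-4 (w=7); MST = {1-2(w=1) 1-4(w=7) 3-5(w=4) 5-8(w=5)}
step 5: add edge 6-7 (w=7); MST = {1-2(w=1) 1-4(w=7) 3-5(w=4) 5-8(w=5) 6-7(w=7)}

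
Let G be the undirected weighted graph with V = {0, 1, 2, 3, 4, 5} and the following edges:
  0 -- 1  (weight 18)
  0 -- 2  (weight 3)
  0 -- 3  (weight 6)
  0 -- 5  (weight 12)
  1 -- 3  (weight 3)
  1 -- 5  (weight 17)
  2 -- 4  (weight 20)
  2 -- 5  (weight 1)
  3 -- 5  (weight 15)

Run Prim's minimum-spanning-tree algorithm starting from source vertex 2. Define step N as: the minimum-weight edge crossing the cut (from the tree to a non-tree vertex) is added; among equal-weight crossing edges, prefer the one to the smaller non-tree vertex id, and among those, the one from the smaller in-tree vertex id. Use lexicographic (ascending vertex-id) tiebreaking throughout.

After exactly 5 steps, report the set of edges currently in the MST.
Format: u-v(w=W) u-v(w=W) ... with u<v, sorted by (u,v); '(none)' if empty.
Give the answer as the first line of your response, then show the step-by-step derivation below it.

0-2(w=3) 0-3(w=6) 1-3(w=3) 2-4(w=20) 2-5(w=1)

step 1: add edge 2-5 (w=1); MST = {2-5(w=1)}
step 2: add edge 0-2 (w=3); MST = {0-2(w=3) 2-5(w=1)}
step 3: add edge 0-3 (w=6); MST = {0-2(w=3) 0-3(w=6) 2-5(w=1)}
step 4: add edge 1-3 (w=3); MST = {0-2(w=3) 0-3(w=6) 1-3(w=3) 2-5(w=1)}
step 5: add edge 2-4 (w=20); MST = {0-2(w=3) 0-3(w=6) 1-3(w=3) 2-4(w=20) 2-5(w=1)}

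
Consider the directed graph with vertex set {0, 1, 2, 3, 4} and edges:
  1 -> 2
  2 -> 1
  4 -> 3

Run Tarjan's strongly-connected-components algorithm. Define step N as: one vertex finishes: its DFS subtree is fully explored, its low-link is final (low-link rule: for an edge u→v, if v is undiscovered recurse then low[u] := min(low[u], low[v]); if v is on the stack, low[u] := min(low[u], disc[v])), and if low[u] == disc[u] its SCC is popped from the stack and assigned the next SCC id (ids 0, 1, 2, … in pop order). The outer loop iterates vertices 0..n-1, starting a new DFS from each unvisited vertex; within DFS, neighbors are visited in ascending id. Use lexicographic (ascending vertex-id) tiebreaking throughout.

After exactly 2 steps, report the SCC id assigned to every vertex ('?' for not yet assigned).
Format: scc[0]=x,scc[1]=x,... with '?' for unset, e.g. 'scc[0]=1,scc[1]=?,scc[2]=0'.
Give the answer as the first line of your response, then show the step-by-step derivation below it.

scc[0]=0,scc[1]=?,scc[2]=?,scc[3]=?,scc[4]=?

step 1: low=(low[0]=0,low[1]=?,low[2]=?,low[3]=?,low[4]=?); scc=(scc[0]=0,scc[1]=?,scc[2]=?,scc[3]=?,scc[4]=?)
step 2: low=(low[0]=0,low[1]=1,low[2]=1,low[3]=?,low[4]=?); scc=(scc[0]=0,scc[1]=?,scc[2]=?,scc[3]=?,scc[4]=?)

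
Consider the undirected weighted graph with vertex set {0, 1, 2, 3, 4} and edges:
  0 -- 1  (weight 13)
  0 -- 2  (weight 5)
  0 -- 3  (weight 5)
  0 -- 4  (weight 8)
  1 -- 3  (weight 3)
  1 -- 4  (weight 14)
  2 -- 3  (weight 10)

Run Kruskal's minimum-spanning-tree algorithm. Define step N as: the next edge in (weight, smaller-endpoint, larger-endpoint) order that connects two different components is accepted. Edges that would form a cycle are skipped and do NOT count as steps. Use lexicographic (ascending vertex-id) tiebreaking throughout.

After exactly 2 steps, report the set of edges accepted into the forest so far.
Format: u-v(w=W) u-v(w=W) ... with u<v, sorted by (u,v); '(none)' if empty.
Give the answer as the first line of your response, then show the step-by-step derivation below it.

0-2(w=5) 1-3(w=3)

step 1: add edge 1-3 (w=3); MST = {1-3(w=3)}
step 2: add edge 0-2 (w=5); MST = {0-2(w=5) 1-3(w=3)}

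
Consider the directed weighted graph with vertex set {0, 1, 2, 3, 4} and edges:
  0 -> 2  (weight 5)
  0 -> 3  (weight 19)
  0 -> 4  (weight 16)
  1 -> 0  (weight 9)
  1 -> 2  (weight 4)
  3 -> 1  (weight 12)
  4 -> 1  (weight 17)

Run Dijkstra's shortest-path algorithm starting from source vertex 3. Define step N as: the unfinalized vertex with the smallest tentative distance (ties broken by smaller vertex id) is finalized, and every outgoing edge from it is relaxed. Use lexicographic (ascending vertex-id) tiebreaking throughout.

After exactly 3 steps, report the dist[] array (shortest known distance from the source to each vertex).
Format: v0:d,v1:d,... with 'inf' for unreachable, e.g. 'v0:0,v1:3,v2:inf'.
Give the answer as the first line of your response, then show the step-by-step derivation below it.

v0:21,v1:12,v2:16,v3:0,v4:inf

step 1: dist = v0:inf,v1:12,v2:inf,v3:0,v4:inf
step 2: dist = v0:21,v1:12,v2:16,v3:0,v4:inf
step 3: dist = v0:21,v1:12,v2:16,v3:0,v4:inf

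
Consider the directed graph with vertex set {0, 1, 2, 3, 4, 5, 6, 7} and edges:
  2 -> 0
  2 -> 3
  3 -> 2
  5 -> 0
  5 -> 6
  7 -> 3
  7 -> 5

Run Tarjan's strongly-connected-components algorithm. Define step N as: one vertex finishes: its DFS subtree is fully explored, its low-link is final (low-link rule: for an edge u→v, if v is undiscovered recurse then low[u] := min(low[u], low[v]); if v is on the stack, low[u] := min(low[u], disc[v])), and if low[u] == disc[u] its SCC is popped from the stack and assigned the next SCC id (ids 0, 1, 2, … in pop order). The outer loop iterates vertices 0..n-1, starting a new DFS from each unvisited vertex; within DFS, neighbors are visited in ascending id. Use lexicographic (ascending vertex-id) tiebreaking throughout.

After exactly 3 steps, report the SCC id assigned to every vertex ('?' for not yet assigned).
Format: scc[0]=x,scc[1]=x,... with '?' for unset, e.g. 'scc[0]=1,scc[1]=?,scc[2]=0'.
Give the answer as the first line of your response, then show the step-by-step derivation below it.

scc[0]=0,scc[1]=1,scc[2]=?,scc[3]=?,scc[4]=?,scc[5]=?,scc[6]=?,scc[7]=?

step 1: low=(low[0]=0,low[1]=?,low[2]=?,low[3]=?,low[4]=?,low[5]=?,low[6]=?,low[7]=?); scc=(scc[0]=0,scc[1]=?,scc[2]=?,scc[3]=?,scc[4]=?,scc[5]=?,scc[6]=?,scc[7]=?)
step 2: low=(low[0]=0,low[1]=1,low[2]=?,low[3]=?,low[4]=?,low[5]=?,low[6]=?,low[7]=?); scc=(scc[0]=0,scc[1]=1,scc[2]=?,scc[3]=?,scc[4]=?,scc[5]=?,scc[6]=?,scc[7]=?)
step 3: low=(low[0]=0,low[1]=1,low[2]=2,low[3]=2,low[4]=?,low[5]=?,low[6]=?,low[7]=?); scc=(scc[0]=0,scc[1]=1,scc[2]=?,scc[3]=?,scc[4]=?,scc[5]=?,scc[6]=?,scc[7]=?)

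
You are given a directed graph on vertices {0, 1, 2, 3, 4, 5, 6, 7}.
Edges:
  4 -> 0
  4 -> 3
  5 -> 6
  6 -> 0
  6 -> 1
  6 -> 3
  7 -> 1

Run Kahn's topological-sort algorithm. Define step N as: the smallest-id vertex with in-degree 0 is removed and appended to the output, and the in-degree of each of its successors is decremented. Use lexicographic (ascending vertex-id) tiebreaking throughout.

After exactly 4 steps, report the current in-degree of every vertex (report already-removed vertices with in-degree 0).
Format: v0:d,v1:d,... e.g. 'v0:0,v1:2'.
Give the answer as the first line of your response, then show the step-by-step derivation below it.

v0:0,v1:1,v2:0,v3:0,v4:0,v5:0,v6:0,v7:0

step 1: output 2; order=[2]; indeg=(2,2,0,2,0,0,1,0)
step 2: output 4; order=[2,4]; indeg=(1,2,0,1,0,0,1,0)
step 3: output 5; order=[2,4,5]; indeg=(1,2,0,1,0,0,0,0)
step 4: output 6; order=[2,4,5,6]; indeg=(0,1,0,0,0,0,0,0)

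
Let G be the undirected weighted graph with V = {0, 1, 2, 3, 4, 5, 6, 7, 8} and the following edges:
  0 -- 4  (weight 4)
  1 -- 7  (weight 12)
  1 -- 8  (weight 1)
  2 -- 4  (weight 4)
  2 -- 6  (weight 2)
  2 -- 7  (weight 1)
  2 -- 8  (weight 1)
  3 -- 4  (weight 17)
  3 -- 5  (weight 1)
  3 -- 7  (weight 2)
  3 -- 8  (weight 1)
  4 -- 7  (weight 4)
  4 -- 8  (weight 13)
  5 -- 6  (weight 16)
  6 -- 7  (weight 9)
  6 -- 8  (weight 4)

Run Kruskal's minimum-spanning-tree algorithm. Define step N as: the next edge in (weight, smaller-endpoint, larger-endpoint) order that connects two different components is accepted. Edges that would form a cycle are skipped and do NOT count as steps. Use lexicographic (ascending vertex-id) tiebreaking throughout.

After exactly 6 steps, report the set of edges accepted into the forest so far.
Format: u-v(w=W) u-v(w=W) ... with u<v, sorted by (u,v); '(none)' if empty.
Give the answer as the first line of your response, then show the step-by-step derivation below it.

1-8(w=1) 2-6(w=2) 2-7(w=1) 2-8(w=1) 3-5(w=1) 3-8(w=1)

step 1: add edge 1-8 (w=1); MST = {1-8(w=1)}
step 2: add edge 2-7 (w=1); MST = {1-8(w=1) 2-7(w=1)}
step 3: add edge 2-8 (w=1); MST = {1-8(w=1) 2-7(w=1) 2-8(w=1)}
step 4: add edge 3-5 (w=1); MST = {1-8(w=1) 2-7(w=1) 2-8(w=1) 3-5(w=1)}
step 5: add edge 3-8 (w=1); MST = {1-8(w=1) 2-7(w=1) 2-8(w=1) 3-5(w=1) 3-8(w=1)}
step 6: add edge 2-6 (w=2); MST = {1-8(w=1) 2-6(w=2) 2-7(w=1) 2-8(w=1) 3-5(w=1) 3-8(w=1)}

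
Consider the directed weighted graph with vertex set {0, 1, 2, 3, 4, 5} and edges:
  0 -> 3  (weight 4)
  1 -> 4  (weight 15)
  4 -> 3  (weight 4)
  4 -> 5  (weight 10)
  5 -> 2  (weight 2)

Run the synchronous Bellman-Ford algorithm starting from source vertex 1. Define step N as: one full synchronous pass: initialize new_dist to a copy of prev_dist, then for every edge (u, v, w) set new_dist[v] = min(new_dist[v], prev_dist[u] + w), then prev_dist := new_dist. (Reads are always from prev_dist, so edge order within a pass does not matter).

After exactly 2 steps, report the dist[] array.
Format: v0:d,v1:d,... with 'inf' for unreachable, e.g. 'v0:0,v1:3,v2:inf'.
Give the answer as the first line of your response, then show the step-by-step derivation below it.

v0:inf,v1:0,v2:inf,v3:19,v4:15,v5:25

step 1: dist = v0:inf,v1:0,v2:inf,v3:inf,v4:15,v5:inf
step 2: dist = v0:inf,v1:0,v2:inf,v3:19,v4:15,v5:25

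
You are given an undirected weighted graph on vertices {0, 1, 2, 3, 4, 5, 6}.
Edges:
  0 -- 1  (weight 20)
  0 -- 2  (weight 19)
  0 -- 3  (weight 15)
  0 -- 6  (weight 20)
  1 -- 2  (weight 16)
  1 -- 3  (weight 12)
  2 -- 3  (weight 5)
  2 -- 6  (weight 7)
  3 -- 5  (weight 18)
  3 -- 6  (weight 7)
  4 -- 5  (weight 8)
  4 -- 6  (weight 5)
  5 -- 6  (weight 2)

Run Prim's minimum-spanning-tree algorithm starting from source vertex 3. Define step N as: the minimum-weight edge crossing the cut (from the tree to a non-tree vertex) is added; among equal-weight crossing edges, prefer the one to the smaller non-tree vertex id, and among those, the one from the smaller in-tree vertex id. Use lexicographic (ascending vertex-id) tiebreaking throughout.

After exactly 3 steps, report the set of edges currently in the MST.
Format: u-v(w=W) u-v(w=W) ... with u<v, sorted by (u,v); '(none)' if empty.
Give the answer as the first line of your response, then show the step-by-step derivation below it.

2-3(w=5) 2-6(w=7) 5-6(w=2)

step 1: add edge 2-3 (w=5); MST = {2-3(w=5)}
step 2: add edge 2-6 (w=7); MST = {2-3(w=5) 2-6(w=7)}
step 3: add edge 5-6 (w=2); MST = {2-3(w=5) 2-6(w=7) 5-6(w=2)}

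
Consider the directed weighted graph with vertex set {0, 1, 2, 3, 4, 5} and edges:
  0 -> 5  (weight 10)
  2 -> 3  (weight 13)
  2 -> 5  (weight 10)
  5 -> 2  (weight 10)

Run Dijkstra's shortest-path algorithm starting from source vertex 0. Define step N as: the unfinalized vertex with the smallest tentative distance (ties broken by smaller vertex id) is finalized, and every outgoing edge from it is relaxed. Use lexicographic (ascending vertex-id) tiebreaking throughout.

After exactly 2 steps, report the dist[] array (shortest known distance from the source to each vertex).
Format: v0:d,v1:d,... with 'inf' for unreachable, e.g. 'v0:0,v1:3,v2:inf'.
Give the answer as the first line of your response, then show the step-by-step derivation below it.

v0:0,v1:inf,v2:20,v3:inf,v4:inf,v5:10

step 1: dist = v0:0,v1:inf,v2:inf,v3:inf,v4:inf,v5:10
step 2: dist = v0:0,v1:inf,v2:20,v3:inf,v4:inf,v5:10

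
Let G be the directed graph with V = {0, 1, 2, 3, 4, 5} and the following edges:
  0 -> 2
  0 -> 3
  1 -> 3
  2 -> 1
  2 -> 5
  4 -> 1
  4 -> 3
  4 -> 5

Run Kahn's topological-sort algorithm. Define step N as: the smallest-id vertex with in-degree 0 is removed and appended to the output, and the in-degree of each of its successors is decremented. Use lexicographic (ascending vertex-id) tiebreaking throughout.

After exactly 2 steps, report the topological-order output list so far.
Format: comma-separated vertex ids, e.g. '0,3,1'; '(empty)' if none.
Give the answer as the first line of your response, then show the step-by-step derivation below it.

0,2

step 1: output 0; order=[0]; indeg=(0,2,0,2,0,2)
step 2: output 2; order=[0,2]; indeg=(0,1,0,2,0,1)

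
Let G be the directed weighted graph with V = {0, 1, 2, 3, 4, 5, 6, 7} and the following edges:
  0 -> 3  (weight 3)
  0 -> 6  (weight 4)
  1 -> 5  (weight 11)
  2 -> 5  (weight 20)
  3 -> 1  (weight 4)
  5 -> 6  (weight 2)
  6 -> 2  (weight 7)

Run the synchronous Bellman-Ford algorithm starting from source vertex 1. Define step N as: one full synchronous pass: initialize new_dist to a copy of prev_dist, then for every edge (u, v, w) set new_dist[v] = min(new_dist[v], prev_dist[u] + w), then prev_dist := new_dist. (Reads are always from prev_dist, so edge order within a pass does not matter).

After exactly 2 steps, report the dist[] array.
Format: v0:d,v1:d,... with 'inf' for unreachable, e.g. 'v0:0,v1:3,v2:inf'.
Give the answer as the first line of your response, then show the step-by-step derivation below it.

v0:inf,v1:0,v2:inf,v3:inf,v4:inf,v5:11,v6:13,v7:inf

step 1: dist = v0:inf,v1:0,v2:inf,v3:inf,v4:inf,v5:11,v6:inf,v7:inf
step 2: dist = v0:inf,v1:0,v2:inf,v3:inf,v4:inf,v5:11,v6:13,v7:inf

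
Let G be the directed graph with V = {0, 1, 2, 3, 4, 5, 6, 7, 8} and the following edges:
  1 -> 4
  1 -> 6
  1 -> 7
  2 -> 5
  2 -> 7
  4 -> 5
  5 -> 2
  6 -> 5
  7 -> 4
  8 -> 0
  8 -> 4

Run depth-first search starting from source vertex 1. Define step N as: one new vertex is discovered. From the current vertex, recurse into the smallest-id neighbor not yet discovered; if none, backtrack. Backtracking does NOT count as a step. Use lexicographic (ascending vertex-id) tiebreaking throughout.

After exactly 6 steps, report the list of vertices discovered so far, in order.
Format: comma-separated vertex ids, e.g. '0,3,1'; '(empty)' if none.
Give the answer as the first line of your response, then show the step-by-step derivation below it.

1,4,5,2,7,6

step 1: discover 1; path=1; order=1
step 2: discover 4; path=1>4; order=1,4
step 3: discover 5; path=1>4>5; order=1,4,5
step 4: discover 2; path=1>4>5>2; order=1,4,5,2
step 5: discover 7; path=1>4>5>2>7; order=1,4,5,2,7
step 6: discover 6; path=1>6; order=1,4,5,2,7,6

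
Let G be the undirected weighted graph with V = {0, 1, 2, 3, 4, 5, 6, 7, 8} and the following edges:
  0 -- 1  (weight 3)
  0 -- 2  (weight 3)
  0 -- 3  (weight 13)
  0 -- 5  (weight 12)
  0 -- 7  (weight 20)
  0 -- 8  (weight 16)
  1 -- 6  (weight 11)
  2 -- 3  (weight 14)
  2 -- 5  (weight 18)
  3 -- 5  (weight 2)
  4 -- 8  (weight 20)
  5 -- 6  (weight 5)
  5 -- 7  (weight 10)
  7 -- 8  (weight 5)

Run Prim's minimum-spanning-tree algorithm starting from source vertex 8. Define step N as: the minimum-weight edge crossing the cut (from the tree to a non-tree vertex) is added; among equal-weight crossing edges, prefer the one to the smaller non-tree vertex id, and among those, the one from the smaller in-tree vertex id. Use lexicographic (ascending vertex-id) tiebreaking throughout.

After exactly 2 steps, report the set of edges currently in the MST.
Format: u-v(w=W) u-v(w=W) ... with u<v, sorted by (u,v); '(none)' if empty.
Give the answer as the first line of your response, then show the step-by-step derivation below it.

5-7(w=10) 7-8(w=5)

step 1: add edge 7-8 (w=5); MST = {7-8(w=5)}
step 2: add edge 5-7 (w=10); MST = {5-7(w=10) 7-8(w=5)}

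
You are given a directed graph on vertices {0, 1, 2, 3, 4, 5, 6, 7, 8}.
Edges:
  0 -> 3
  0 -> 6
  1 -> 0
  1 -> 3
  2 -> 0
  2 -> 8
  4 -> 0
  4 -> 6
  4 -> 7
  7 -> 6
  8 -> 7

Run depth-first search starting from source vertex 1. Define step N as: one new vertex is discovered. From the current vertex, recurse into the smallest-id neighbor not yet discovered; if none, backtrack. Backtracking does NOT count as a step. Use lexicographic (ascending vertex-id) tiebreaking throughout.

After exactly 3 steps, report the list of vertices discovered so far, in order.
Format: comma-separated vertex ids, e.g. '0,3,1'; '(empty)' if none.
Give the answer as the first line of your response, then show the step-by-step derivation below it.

1,0,3

step 1: discover 1; path=1; order=1
step 2: discover 0; path=1>0; order=1,0
step 3: discover 3; path=1>0>3; order=1,0,3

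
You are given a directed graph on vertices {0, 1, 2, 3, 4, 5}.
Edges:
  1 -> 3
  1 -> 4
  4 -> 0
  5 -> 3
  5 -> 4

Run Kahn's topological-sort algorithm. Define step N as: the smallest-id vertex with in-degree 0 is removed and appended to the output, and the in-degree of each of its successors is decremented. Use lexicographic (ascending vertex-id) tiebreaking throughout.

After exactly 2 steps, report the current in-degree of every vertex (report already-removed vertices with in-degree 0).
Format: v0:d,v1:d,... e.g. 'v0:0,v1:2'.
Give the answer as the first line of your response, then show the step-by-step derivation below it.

v0:1,v1:0,v2:0,v3:1,v4:1,v5:0

step 1: output 1; order=[1]; indeg=(1,0,0,1,1,0)
step 2: output 2; order=[1,2]; indeg=(1,0,0,1,1,0)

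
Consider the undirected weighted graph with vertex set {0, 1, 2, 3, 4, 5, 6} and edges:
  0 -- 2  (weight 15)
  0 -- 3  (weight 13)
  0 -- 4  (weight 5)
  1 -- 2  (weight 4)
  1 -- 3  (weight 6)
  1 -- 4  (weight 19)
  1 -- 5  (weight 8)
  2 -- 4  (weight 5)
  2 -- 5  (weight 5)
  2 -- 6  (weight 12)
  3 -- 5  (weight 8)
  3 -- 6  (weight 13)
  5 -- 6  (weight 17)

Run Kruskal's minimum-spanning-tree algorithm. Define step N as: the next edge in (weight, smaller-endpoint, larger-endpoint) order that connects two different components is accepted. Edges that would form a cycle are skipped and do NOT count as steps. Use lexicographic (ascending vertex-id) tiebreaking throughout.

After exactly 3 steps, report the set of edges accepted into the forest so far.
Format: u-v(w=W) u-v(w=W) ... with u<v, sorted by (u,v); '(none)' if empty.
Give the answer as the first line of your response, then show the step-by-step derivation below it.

0-4(w=5) 1-2(w=4) 2-4(w=5)

step 1: add edge 1-2 (w=4); MST = {1-2(w=4)}
step 2: add edge 0-4 (w=5); MST = {0-4(w=5) 1-2(w=4)}
step 3: add edge 2-4 (w=5); MST = {0-4(w=5) 1-2(w=4) 2-4(w=5)}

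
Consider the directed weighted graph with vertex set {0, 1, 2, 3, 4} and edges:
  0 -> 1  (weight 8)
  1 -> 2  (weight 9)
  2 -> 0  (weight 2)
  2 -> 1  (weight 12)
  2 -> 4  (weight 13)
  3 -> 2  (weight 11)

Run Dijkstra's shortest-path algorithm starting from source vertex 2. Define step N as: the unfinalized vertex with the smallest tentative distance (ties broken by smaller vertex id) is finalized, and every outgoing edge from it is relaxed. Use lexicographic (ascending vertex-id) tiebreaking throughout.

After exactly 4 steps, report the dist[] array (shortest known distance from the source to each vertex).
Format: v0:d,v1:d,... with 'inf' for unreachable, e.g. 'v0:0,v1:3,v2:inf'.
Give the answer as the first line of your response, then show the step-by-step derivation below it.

v0:2,v1:10,v2:0,v3:inf,v4:13

step 1: dist = v0:2,v1:12,v2:0,v3:inf,v4:13
step 2: dist = v0:2,v1:10,v2:0,v3:inf,v4:13
step 3: dist = v0:2,v1:10,v2:0,v3:inf,v4:13
step 4: dist = v0:2,v1:10,v2:0,v3:inf,v4:13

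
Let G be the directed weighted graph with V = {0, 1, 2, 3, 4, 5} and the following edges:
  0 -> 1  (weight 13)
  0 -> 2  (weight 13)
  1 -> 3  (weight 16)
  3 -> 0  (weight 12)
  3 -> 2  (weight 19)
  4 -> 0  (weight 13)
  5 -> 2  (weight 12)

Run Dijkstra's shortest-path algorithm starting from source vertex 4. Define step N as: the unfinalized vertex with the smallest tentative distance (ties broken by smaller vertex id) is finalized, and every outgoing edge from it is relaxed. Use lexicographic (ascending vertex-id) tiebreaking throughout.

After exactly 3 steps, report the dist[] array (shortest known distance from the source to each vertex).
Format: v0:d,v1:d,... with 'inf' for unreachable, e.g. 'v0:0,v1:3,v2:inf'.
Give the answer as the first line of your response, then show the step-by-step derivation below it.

v0:13,v1:26,v2:26,v3:42,v4:0,v5:inf

step 1: dist = v0:13,v1:inf,v2:inf,v3:inf,v4:0,v5:inf
step 2: dist = v0:13,v1:26,v2:26,v3:inf,v4:0,v5:inf
step 3: dist = v0:13,v1:26,v2:26,v3:42,v4:0,v5:inf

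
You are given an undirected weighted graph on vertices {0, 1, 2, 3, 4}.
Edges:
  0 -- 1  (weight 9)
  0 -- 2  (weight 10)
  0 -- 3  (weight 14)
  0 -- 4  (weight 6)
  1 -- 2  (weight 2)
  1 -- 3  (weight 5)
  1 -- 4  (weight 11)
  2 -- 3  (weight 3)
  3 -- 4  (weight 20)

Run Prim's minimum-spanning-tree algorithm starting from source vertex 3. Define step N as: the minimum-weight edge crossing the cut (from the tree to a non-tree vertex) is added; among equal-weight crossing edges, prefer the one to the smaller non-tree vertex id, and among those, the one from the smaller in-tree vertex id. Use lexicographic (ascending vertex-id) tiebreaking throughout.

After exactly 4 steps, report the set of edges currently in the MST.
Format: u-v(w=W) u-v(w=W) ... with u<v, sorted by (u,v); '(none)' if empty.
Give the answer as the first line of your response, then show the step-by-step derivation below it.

0-1(w=9) 0-4(w=6) 1-2(w=2) 2-3(w=3)

step 1: add edge 2-3 (w=3); MST = {2-3(w=3)}
step 2: add edge 1-2 (w=2); MST = {1-2(w=2) 2-3(w=3)}
step 3: add edge 0-1 (w=9); MST = {0-1(w=9) 1-2(w=2) 2-3(w=3)}
step 4: add edge 0-4 (w=6); MST = {0-1(w=9) 0-4(w=6) 1-2(w=2) 2-3(w=3)}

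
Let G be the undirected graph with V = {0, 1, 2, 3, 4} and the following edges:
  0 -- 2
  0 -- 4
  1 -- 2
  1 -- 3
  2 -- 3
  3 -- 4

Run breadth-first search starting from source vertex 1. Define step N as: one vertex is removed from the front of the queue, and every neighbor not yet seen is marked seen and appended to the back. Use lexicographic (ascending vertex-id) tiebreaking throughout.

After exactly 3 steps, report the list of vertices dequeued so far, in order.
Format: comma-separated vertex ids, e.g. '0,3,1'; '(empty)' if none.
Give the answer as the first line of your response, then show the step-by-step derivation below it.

1,2,3

step 1: dequeue 1; queue=[2,3]; order=1
step 2: dequeue 2; queue=[3,0]; order=1,2
step 3: dequeue 3; queue=[0,4]; order=1,2,3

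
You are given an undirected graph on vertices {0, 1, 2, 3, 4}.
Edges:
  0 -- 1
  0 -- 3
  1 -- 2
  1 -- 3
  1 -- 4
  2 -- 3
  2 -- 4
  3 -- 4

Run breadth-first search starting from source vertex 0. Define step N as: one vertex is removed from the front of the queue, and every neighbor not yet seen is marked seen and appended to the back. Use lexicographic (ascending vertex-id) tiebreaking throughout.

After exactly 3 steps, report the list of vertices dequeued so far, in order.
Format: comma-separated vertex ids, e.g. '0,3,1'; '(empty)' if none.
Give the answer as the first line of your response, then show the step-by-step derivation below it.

0,1,3

step 1: dequeue 0; queue=[1,3]; order=0
step 2: dequeue 1; queue=[3,2,4]; order=0,1
step 3: dequeue 3; queue=[2,4]; order=0,1,3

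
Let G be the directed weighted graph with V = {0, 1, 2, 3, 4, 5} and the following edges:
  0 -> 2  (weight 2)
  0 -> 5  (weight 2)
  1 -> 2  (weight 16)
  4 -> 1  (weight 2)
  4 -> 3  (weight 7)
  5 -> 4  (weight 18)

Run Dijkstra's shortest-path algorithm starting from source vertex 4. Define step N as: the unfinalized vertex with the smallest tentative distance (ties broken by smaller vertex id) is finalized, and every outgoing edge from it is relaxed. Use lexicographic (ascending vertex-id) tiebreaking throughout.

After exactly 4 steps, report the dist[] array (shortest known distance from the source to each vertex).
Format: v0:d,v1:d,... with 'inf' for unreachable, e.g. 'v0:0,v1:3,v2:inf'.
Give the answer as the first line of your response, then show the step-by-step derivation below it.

v0:inf,v1:2,v2:18,v3:7,v4:0,v5:inf

step 1: dist = v0:inf,v1:2,v2:inf,v3:7,v4:0,v5:inf
step 2: dist = v0:inf,v1:2,v2:18,v3:7,v4:0,v5:inf
step 3: dist = v0:inf,v1:2,v2:18,v3:7,v4:0,v5:inf
step 4: dist = v0:inf,v1:2,v2:18,v3:7,v4:0,v5:inf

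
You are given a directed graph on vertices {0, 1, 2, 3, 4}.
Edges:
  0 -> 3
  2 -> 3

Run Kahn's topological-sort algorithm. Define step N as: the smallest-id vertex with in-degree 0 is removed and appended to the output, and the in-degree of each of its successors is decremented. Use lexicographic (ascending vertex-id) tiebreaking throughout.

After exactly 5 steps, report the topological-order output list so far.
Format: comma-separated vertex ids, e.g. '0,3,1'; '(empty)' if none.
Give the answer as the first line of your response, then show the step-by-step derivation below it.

0,1,2,3,4

step 1: output 0; order=[0]; indeg=(0,0,0,1,0)
step 2: output 1; order=[0,1]; indeg=(0,0,0,1,0)
step 3: output 2; order=[0,1,2]; indeg=(0,0,0,0,0)
step 4: output 3; order=[0,1,2,3]; indeg=(0,0,0,0,0)
step 5: output 4; order=[0,1,2,3,4]; indeg=(0,0,0,0,0)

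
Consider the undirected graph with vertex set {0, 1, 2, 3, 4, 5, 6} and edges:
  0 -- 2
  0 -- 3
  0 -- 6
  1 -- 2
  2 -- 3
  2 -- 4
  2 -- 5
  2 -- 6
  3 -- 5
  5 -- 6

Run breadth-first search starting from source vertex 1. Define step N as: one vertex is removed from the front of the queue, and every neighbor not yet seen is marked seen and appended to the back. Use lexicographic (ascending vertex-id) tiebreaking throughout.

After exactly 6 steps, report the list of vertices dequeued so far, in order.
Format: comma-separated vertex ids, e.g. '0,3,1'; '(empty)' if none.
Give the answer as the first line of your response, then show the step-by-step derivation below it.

1,2,0,3,4,5

step 1: dequeue 1; queue=[2]; order=1
step 2: dequeue 2; queue=[0,3,4,5,6]; order=1,2
step 3: dequeue 0; queue=[3,4,5,6]; order=1,2,0
step 4: dequeue 3; queue=[4,5,6]; order=1,2,0,3
step 5: dequeue 4; queue=[5,6]; order=1,2,0,3,4
step 6: dequeue 5; queue=[6]; order=1,2,0,3,4,5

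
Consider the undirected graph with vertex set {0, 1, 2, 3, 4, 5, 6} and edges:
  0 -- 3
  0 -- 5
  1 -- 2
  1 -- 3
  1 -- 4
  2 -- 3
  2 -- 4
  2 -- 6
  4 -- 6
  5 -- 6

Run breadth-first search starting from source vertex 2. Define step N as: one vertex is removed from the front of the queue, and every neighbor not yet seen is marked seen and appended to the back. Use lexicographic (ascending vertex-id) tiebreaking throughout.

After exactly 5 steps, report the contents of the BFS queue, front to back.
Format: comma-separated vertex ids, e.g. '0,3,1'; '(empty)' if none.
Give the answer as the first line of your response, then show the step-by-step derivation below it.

0,5

step 1: dequeue 2; queue=[1,3,4,6]; order=2
step 2: dequeue 1; queue=[3,4,6]; order=2,1
step 3: dequeue 3; queue=[4,6,0]; order=2,1,3
step 4: dequeue 4; queue=[6,0]; order=2,1,3,4
step 5: dequeue 6; queue=[0,5]; order=2,1,3,4,6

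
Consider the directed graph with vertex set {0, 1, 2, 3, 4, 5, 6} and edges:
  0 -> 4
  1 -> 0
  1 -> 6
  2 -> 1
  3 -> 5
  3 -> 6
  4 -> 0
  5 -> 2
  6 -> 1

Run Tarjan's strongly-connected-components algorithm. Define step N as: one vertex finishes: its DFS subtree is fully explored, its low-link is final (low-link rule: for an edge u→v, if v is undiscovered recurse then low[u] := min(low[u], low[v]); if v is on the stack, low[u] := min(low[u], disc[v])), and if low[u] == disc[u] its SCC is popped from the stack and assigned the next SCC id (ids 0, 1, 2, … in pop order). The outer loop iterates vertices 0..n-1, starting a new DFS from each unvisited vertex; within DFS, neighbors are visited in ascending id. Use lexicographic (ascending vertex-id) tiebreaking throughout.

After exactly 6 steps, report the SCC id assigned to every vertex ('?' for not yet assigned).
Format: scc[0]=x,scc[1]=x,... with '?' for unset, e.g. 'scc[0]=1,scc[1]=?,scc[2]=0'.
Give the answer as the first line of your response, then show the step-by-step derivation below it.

scc[0]=0,scc[1]=1,scc[2]=2,scc[3]=?,scc[4]=0,scc[5]=3,scc[6]=1

step 1: low=(low[0]=0,low[1]=?,low[2]=?,low[3]=?,low[4]=0,low[5]=?,low[6]=?); scc=(scc[0]=?,scc[1]=?,scc[2]=?,scc[3]=?,scc[4]=?,scc[5]=?,scc[6]=?)
step 2: low=(low[0]=0,low[1]=?,low[2]=?,low[3]=?,low[4]=0,low[5]=?,low[6]=?); scc=(scc[0]=0,scc[1]=?,scc[2]=?,scc[3]=?,scc[4]=0,scc[5]=?,scc[6]=?)
step 3: low=(low[0]=0,low[1]=2,low[2]=?,low[3]=?,low[4]=0,low[5]=?,low[6]=2); scc=(scc[0]=0,scc[1]=?,scc[2]=?,scc[3]=?,scc[4]=0,scc[5]=?,scc[6]=?)
step 4: low=(low[0]=0,low[1]=2,low[2]=?,low[3]=?,low[4]=0,low[5]=?,low[6]=2); scc=(scc[0]=0,scc[1]=1,scc[2]=?,scc[3]=?,scc[4]=0,scc[5]=?,scc[6]=1)
step 5: low=(low[0]=0,low[1]=2,low[2]=4,low[3]=?,low[4]=0,low[5]=?,low[6]=2); scc=(scc[0]=0,scc[1]=1,scc[2]=2,scc[3]=?,scc[4]=0,scc[5]=?,scc[6]=1)
step 6: low=(low[0]=0,low[1]=2,low[2]=4,low[3]=5,low[4]=0,low[5]=6,low[6]=2); scc=(scc[0]=0,scc[1]=1,scc[2]=2,scc[3]=?,scc[4]=0,scc[5]=3,scc[6]=1)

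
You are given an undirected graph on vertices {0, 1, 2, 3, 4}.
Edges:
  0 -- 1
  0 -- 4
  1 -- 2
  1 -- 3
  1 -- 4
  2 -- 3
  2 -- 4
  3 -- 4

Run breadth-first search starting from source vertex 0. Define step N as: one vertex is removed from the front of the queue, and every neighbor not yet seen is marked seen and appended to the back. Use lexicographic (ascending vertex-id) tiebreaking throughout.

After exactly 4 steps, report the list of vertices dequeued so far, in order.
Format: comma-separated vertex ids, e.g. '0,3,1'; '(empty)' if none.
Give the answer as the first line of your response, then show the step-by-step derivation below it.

0,1,4,2

step 1: dequeue 0; queue=[1,4]; order=0
step 2: dequeue 1; queue=[4,2,3]; order=0,1
step 3: dequeue 4; queue=[2,3]; order=0,1,4
step 4: dequeue 2; queue=[3]; order=0,1,4,2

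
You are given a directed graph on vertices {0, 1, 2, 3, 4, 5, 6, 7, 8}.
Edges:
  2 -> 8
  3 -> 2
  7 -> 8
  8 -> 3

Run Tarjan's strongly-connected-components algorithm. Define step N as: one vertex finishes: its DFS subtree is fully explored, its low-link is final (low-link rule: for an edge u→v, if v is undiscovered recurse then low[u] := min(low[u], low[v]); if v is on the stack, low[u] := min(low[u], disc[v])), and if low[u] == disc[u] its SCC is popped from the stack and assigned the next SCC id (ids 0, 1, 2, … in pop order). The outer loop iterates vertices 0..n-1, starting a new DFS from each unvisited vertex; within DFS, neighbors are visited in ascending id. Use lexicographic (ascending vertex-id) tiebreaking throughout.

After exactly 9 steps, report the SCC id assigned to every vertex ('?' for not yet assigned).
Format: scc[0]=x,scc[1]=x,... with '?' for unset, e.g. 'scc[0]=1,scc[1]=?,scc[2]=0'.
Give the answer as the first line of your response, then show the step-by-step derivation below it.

scc[0]=0,scc[1]=1,scc[2]=2,scc[3]=2,scc[4]=3,scc[5]=4,scc[6]=5,scc[7]=6,scc[8]=2

step 1: low=(low[0]=0,low[1]=?,low[2]=?,low[3]=?,low[4]=?,low[5]=?,low[6]=?,low[7]=?,low[8]=?); scc=(scc[0]=0,scc[1]=?,scc[2]=?,scc[3]=?,scc[4]=?,scc[5]=?,scc[6]=?,scc[7]=?,scc[8]=?)
step 2: low=(low[0]=0,low[1]=1,low[2]=?,low[3]=?,low[4]=?,low[5]=?,low[6]=?,low[7]=?,low[8]=?); scc=(scc[0]=0,scc[1]=1,scc[2]=?,scc[3]=?,scc[4]=?,scc[5]=?,scc[6]=?,scc[7]=?,scc[8]=?)
step 3: low=(low[0]=0,low[1]=1,low[2]=2,low[3]=2,low[4]=?,low[5]=?,low[6]=?,low[7]=?,low[8]=3); scc=(scc[0]=0,scc[1]=1,scc[2]=?,scc[3]=?,scc[4]=?,scc[5]=?,scc[6]=?,scc[7]=?,scc[8]=?)
step 4: low=(low[0]=0,low[1]=1,low[2]=2,low[3]=2,low[4]=?,low[5]=?,low[6]=?,low[7]=?,low[8]=2); scc=(scc[0]=0,scc[1]=1,scc[2]=?,scc[3]=?,scc[4]=?,scc[5]=?,scc[6]=?,scc[7]=?,scc[8]=?)
step 5: low=(low[0]=0,low[1]=1,low[2]=2,low[3]=2,low[4]=?,low[5]=?,low[6]=?,low[7]=?,low[8]=2); scc=(scc[0]=0,scc[1]=1,scc[2]=2,scc[3]=2,scc[4]=?,scc[5]=?,scc[6]=?,scc[7]=?,scc[8]=2)
step 6: low=(low[0]=0,low[1]=1,low[2]=2,low[3]=2,low[4]=5,low[5]=?,low[6]=?,low[7]=?,low[8]=2); scc=(scc[0]=0,scc[1]=1,scc[2]=2,scc[3]=2,scc[4]=3,scc[5]=?,scc[6]=?,scc[7]=?,scc[8]=2)
step 7: low=(low[0]=0,low[1]=1,low[2]=2,low[3]=2,low[4]=5,low[5]=6,low[6]=?,low[7]=?,low[8]=2); scc=(scc[0]=0,scc[1]=1,scc[2]=2,scc[3]=2,scc[4]=3,scc[5]=4,scc[6]=?,scc[7]=?,scc[8]=2)
step 8: low=(low[0]=0,low[1]=1,low[2]=2,low[3]=2,low[4]=5,low[5]=6,low[6]=7,low[7]=?,low[8]=2); scc=(scc[0]=0,scc[1]=1,scc[2]=2,scc[3]=2,scc[4]=3,scc[5]=4,scc[6]=5,scc[7]=?,scc[8]=2)
step 9: low=(low[0]=0,low[1]=1,low[2]=2,low[3]=2,low[4]=5,low[5]=6,low[6]=7,low[7]=8,low[8]=2); scc=(scc[0]=0,scc[1]=1,scc[2]=2,scc[3]=2,scc[4]=3,scc[5]=4,scc[6]=5,scc[7]=6,scc[8]=2)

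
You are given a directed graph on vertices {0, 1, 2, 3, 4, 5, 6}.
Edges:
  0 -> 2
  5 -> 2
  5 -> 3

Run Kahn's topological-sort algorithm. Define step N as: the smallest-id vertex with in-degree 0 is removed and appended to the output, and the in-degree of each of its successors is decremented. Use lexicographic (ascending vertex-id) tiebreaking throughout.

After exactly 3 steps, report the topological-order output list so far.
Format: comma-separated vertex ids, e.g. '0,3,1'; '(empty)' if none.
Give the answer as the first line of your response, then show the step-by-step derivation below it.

0,1,4

step 1: output 0; order=[0]; indeg=(0,0,1,1,0,0,0)
step 2: output 1; order=[0,1]; indeg=(0,0,1,1,0,0,0)
step 3: output 4; order=[0,1,4]; indeg=(0,0,1,1,0,0,0)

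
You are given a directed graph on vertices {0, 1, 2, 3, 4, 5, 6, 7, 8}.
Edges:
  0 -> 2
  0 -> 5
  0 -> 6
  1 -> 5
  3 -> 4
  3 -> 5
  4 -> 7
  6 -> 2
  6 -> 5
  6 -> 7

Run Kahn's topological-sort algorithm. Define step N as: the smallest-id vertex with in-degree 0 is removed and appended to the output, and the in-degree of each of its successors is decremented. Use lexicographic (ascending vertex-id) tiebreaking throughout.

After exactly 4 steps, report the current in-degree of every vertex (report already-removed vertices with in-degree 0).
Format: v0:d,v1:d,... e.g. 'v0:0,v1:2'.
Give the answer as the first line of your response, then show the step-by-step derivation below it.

v0:0,v1:0,v2:1,v3:0,v4:0,v5:1,v6:0,v7:1,v8:0

step 1: output 0; order=[0]; indeg=(0,0,1,0,1,3,0,2,0)
step 2: output 1; order=[0,1]; indeg=(0,0,1,0,1,2,0,2,0)
step 3: output 3; order=[0,1,3]; indeg=(0,0,1,0,0,1,0,2,0)
step 4: output 4; order=[0,1,3,4]; indeg=(0,0,1,0,0,1,0,1,0)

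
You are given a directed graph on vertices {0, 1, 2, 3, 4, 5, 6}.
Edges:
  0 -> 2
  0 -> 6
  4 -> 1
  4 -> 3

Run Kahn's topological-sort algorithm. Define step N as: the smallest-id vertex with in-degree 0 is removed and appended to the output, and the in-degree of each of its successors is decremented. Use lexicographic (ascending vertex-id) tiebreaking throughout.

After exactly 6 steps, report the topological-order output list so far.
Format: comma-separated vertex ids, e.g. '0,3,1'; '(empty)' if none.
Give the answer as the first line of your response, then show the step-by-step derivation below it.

0,2,4,1,3,5

step 1: output 0; order=[0]; indeg=(0,1,0,1,0,0,0)
step 2: output 2; order=[0,2]; indeg=(0,1,0,1,0,0,0)
step 3: output 4; order=[0,2,4]; indeg=(0,0,0,0,0,0,0)
step 4: output 1; order=[0,2,4,1]; indeg=(0,0,0,0,0,0,0)
step 5: output 3; order=[0,2,4,1,3]; indeg=(0,0,0,0,0,0,0)
step 6: output 5; order=[0,2,4,1,3,5]; indeg=(0,0,0,0,0,0,0)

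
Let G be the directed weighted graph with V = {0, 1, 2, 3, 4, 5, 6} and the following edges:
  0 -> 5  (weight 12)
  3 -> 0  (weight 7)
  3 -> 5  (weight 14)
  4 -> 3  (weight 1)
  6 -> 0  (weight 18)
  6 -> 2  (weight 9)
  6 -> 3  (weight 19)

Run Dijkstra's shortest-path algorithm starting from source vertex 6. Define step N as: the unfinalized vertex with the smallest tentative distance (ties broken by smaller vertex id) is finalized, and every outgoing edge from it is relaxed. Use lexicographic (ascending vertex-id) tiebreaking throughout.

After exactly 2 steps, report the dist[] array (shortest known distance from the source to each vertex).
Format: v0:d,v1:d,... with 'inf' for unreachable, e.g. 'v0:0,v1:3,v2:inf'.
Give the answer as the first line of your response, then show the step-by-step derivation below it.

v0:18,v1:inf,v2:9,v3:19,v4:inf,v5:inf,v6:0

step 1: dist = v0:18,v1:inf,v2:9,v3:19,v4:inf,v5:inf,v6:0
step 2: dist = v0:18,v1:inf,v2:9,v3:19,v4:inf,v5:inf,v6:0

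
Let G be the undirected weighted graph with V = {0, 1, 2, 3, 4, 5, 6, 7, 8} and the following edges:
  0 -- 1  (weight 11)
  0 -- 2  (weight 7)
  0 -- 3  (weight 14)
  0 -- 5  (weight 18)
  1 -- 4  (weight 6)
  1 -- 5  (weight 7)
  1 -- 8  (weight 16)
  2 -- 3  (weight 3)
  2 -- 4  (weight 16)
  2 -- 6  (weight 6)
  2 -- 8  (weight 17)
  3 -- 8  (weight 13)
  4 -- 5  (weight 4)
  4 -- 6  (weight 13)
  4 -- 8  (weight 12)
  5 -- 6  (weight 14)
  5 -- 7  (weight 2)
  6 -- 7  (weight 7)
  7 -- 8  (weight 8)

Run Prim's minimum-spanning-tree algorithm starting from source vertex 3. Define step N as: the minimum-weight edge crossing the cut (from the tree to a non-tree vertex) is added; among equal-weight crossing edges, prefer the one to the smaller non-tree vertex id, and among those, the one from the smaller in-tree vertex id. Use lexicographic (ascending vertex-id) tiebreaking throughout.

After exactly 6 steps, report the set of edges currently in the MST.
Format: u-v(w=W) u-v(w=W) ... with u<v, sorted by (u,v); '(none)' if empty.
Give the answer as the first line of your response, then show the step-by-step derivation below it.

0-2(w=7) 2-3(w=3) 2-6(w=6) 4-5(w=4) 5-7(w=2) 6-7(w=7)

step 1: add edge 2-3 (w=3); MST = {2-3(w=3)}
step 2: add edge 2-6 (w=6); MST = {2-3(w=3) 2-6(w=6)}
step 3: add edge 0-2 (w=7); MST = {0-2(w=7) 2-3(w=3) 2-6(w=6)}
step 4: add edge 6-7 (w=7); MST = {0-2(w=7) 2-3(w=3) 2-6(w=6) 6-7(w=7)}
step 5: add edge 5-7 (w=2); MST = {0-2(w=7) 2-3(w=3) 2-6(w=6) 5-7(w=2) 6-7(w=7)}
step 6: add edge 4-5 (w=4); MST = {0-2(w=7) 2-3(w=3) 2-6(w=6) 4-5(w=4) 5-7(w=2) 6-7(w=7)}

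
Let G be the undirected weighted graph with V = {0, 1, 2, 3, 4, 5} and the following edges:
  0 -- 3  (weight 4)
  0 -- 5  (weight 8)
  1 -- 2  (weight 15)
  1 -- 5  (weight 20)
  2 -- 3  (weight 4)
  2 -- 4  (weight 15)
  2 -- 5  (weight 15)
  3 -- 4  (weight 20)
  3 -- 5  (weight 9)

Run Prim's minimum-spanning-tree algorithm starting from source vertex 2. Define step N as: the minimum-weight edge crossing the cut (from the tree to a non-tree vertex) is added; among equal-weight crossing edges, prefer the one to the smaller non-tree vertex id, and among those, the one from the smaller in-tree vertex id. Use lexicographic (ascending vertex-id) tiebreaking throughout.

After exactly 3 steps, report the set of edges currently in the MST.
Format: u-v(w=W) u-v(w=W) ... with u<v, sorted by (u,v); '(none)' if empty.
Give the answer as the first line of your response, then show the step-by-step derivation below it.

0-3(w=4) 0-5(w=8) 2-3(w=4)

step 1: add edge 2-3 (w=4); MST = {2-3(w=4)}
step 2: add edge 0-3 (w=4); MST = {0-3(w=4) 2-3(w=4)}
step 3: add edge 0-5 (w=8); MST = {0-3(w=4) 0-5(w=8) 2-3(w=4)}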